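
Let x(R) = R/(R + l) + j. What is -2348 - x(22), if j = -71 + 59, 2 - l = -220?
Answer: -285003/122 ≈ -2336.1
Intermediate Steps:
l = 222 (l = 2 - 1*(-220) = 2 + 220 = 222)
j = -12
x(R) = -12 + R/(222 + R) (x(R) = R/(R + 222) - 12 = R/(222 + R) - 12 = -12 + R/(222 + R))
-2348 - x(22) = -2348 - (-2664 - 11*22)/(222 + 22) = -2348 - (-2664 - 242)/244 = -2348 - (-2906)/244 = -2348 - 1*(-1453/122) = -2348 + 1453/122 = -285003/122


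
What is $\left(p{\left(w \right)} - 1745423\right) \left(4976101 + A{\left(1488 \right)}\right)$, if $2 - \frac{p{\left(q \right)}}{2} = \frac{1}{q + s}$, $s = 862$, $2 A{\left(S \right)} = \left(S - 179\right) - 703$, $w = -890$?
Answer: $- \frac{60801368164730}{7} \approx -8.6859 \cdot 10^{12}$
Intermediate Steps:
$A{\left(S \right)} = -441 + \frac{S}{2}$ ($A{\left(S \right)} = \frac{\left(S - 179\right) - 703}{2} = \frac{\left(-179 + S\right) - 703}{2} = \frac{-882 + S}{2} = -441 + \frac{S}{2}$)
$p{\left(q \right)} = 4 - \frac{2}{862 + q}$ ($p{\left(q \right)} = 4 - \frac{2}{q + 862} = 4 - \frac{2}{862 + q}$)
$\left(p{\left(w \right)} - 1745423\right) \left(4976101 + A{\left(1488 \right)}\right) = \left(\frac{2 \left(1723 + 2 \left(-890\right)\right)}{862 - 890} - 1745423\right) \left(4976101 + \left(-441 + \frac{1}{2} \cdot 1488\right)\right) = \left(\frac{2 \left(1723 - 1780\right)}{-28} - 1745423\right) \left(4976101 + \left(-441 + 744\right)\right) = \left(2 \left(- \frac{1}{28}\right) \left(-57\right) - 1745423\right) \left(4976101 + 303\right) = \left(\frac{57}{14} - 1745423\right) 4976404 = \left(- \frac{24435865}{14}\right) 4976404 = - \frac{60801368164730}{7}$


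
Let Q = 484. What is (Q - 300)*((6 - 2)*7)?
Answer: 5152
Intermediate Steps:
(Q - 300)*((6 - 2)*7) = (484 - 300)*((6 - 2)*7) = 184*(4*7) = 184*28 = 5152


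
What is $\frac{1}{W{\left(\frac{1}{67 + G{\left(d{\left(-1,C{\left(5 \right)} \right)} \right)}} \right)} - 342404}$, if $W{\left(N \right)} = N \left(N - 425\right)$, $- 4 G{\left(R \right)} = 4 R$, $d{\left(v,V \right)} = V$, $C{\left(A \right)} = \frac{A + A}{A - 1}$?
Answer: $- \frac{16641}{5698054610} \approx -2.9205 \cdot 10^{-6}$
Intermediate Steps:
$C{\left(A \right)} = \frac{2 A}{-1 + A}$
$G{\left(R \right)} = - R$ ($G{\left(R \right)} = - \frac{4 R}{4} = - R$)
$W{\left(N \right)} = N \left(-425 + N\right)$
$\frac{1}{W{\left(\frac{1}{67 + G{\left(d{\left(-1,C{\left(5 \right)} \right)} \right)}} \right)} - 342404} = \frac{1}{\frac{-425 + \frac{1}{67 - 2 \cdot 5 \frac{1}{-1 + 5}}}{67 - 2 \cdot 5 \frac{1}{-1 + 5}} - 342404} = \frac{1}{\frac{-425 + \frac{1}{67 - 2 \cdot 5 \cdot \frac{1}{4}}}{67 - 2 \cdot 5 \cdot \frac{1}{4}} - 342404} = \frac{1}{\frac{-425 + \frac{1}{67 - \frac{5}{2}}}{67 - \frac{5}{2}} - 342404} = \frac{1}{\frac{-425 + \frac{1}{\frac{129}{2}}}{\frac{129}{2}} - 342404} = \frac{1}{\frac{2 \left(-425 + \frac{2}{129}\right)}{129} - 342404} = \frac{1}{\frac{2}{129} \left(- \frac{54823}{129}\right) - 342404} = \frac{1}{- \frac{109646}{16641} - 342404} = \frac{1}{- \frac{5698054610}{16641}} = - \frac{16641}{5698054610}$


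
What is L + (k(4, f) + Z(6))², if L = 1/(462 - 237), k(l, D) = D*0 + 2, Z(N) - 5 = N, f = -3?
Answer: 38026/225 ≈ 169.00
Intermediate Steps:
Z(N) = 5 + N
k(l, D) = 2 (k(l, D) = 0 + 2 = 2)
L = 1/225 ≈ 0.0044444
L + (k(4, f) + Z(6))² = 1/225 + (2 + (5 + 6))² = 1/225 + (2 + 11)² = 1/225 + 13² = 1/225 + 169 = 38026/225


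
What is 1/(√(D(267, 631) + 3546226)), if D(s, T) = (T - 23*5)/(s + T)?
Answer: √178730705917/796127866 ≈ 0.00053103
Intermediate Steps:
D(s, T) = (-115 + T)/(T + s) (D(s, T) = (T - 115)/(T + s) = (-115 + T)/(T + s))
1/(√(D(267, 631) + 3546226)) = 1/(√((-115 + 631)/(631 + 267) + 3546226)) = 1/(√(516/898 + 3546226)) = 1/(√((1/898)*516 + 3546226)) = 1/(√(258/449 + 3546226)) = 1/(√(1592255732/449)) = 1/(2*√178730705917/449) = √178730705917/796127866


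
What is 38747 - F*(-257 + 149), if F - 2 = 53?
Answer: 44687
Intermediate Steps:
F = 55 (F = 2 + 53 = 55)
38747 - F*(-257 + 149) = 38747 - 55*(-257 + 149) = 38747 - 55*(-108) = 38747 - 1*(-5940) = 38747 + 5940 = 44687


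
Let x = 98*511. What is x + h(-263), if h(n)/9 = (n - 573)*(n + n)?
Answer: 4007702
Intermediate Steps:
h(n) = 18*n*(-573 + n) (h(n) = 9*((n - 573)*(n + n)) = 9*((-573 + n)*(2*n)) = 9*(2*n*(-573 + n)) = 18*n*(-573 + n))
x = 50078
x + h(-263) = 50078 + 18*(-263)*(-573 - 263) = 50078 + 18*(-263)*(-836) = 50078 + 3957624 = 4007702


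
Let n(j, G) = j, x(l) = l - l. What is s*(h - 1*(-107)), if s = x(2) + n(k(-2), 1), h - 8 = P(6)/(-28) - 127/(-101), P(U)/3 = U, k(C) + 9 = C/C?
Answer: -653916/707 ≈ -924.92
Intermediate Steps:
k(C) = -8 (k(C) = -9 + C/C = -9 + 1 = -8)
x(l) = 0
P(U) = 3*U
h = 12181/1414 (h = 8 + ((3*6)/(-28) - 127/(-101)) = 8 + (18*(-1/28) - 127*(-1/101)) = 8 + (-9/14 + 127/101) = 8 + 869/1414 = 12181/1414 ≈ 8.6146)
s = -8 (s = 0 - 8 = -8)
s*(h - 1*(-107)) = -8*(12181/1414 - 1*(-107)) = -8*(12181/1414 + 107) = -8*163479/1414 = -653916/707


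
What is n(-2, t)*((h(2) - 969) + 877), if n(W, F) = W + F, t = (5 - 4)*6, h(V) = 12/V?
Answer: -344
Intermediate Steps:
t = 6 (t = 1*6 = 6)
n(W, F) = F + W
n(-2, t)*((h(2) - 969) + 877) = (6 - 2)*((12/2 - 969) + 877) = 4*((12*(1/2) - 969) + 877) = 4*((6 - 969) + 877) = 4*(-963 + 877) = 4*(-86) = -344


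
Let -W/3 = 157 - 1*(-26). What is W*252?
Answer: -138348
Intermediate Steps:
W = -549 (W = -3*(157 - 1*(-26)) = -3*(157 + 26) = -3*183 = -549)
W*252 = -549*252 = -138348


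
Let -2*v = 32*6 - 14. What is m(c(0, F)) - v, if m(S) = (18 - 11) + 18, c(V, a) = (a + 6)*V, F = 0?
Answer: 114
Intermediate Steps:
c(V, a) = V*(6 + a) (c(V, a) = (6 + a)*V = V*(6 + a))
m(S) = 25 (m(S) = 7 + 18 = 25)
v = -89 (v = -(32*6 - 14)/2 = -(192 - 14)/2 = -½*178 = -89)
m(c(0, F)) - v = 25 - 1*(-89) = 25 + 89 = 114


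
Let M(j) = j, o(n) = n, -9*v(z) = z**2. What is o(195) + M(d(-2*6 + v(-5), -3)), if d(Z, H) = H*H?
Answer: 204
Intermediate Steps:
v(z) = -z**2/9
d(Z, H) = H**2
o(195) + M(d(-2*6 + v(-5), -3)) = 195 + (-3)**2 = 195 + 9 = 204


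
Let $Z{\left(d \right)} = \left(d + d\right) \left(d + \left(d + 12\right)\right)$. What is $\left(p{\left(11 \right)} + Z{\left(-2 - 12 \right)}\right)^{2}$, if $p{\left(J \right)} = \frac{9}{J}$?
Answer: $\frac{24373969}{121} \approx 2.0144 \cdot 10^{5}$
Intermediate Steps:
$Z{\left(d \right)} = 2 d \left(12 + 2 d\right)$ ($Z{\left(d \right)} = 2 d \left(d + \left(12 + d\right)\right) = 2 d \left(12 + 2 d\right)$)
$\left(p{\left(11 \right)} + Z{\left(-2 - 12 \right)}\right)^{2} = \left(\frac{9}{11} + 4 \left(-2 - 12\right) \left(6 - 14\right)\right)^{2} = \left(9 \cdot \frac{1}{11} + 4 \left(-2 - 12\right) \left(6 - 14\right)\right)^{2} = \left(\frac{9}{11} + 4 \left(-14\right) \left(6 - 14\right)\right)^{2} = \left(\frac{9}{11} + 4 \left(-14\right) \left(-8\right)\right)^{2} = \left(\frac{9}{11} + 448\right)^{2} = \left(\frac{4937}{11}\right)^{2} = \frac{24373969}{121}$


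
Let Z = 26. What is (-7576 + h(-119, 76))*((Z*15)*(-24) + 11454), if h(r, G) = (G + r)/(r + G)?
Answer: -15862050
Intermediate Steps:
h(r, G) = 1 (h(r, G) = (G + r)/(G + r) = 1)
(-7576 + h(-119, 76))*((Z*15)*(-24) + 11454) = (-7576 + 1)*((26*15)*(-24) + 11454) = -7575*(390*(-24) + 11454) = -7575*(-9360 + 11454) = -7575*2094 = -15862050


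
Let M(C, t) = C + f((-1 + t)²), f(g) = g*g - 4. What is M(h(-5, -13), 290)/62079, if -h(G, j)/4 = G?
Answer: 6975757457/62079 ≈ 1.1237e+5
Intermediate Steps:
h(G, j) = -4*G
f(g) = -4 + g² (f(g) = g² - 4 = -4 + g²)
M(C, t) = -4 + C + (-1 + t)⁴ (M(C, t) = C + (-4 + ((-1 + t)²)²) = C + (-4 + (-1 + t)⁴) = -4 + C + (-1 + t)⁴)
M(h(-5, -13), 290)/62079 = (-4 - 4*(-5) + (-1 + 290)⁴)/62079 = (-4 + 20 + 289⁴)*(1/62079) = (-4 + 20 + 6975757441)*(1/62079) = 6975757457*(1/62079) = 6975757457/62079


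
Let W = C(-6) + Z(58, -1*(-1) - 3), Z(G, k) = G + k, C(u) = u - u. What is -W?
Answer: -56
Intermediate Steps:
C(u) = 0
W = 56 (W = 0 + (58 + (-1*(-1) - 3)) = 0 + (58 + (1 - 3)) = 0 + (58 - 2) = 0 + 56 = 56)
-W = -1*56 = -56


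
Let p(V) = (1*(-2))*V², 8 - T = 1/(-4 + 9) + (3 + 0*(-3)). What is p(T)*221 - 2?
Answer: -254642/25 ≈ -10186.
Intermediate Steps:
T = 24/5 (T = 8 - (1/(-4 + 9) + (3 + 0*(-3))) = 8 - (1/5 + (3 + 0)) = 8 - (⅕ + 3) = 8 - 1*16/5 = 8 - 16/5 = 24/5 ≈ 4.8000)
p(V) = -2*V²
p(T)*221 - 2 = -2*(24/5)²*221 - 2 = -2*576/25*221 - 2 = -1152/25*221 - 2 = -254592/25 - 2 = -254642/25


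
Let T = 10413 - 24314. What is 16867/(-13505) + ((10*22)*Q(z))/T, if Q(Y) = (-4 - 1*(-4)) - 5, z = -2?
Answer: -219612667/187733005 ≈ -1.1698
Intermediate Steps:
Q(Y) = -5 (Q(Y) = (-4 + 4) - 5 = 0 - 5 = -5)
T = -13901
16867/(-13505) + ((10*22)*Q(z))/T = 16867/(-13505) + ((10*22)*(-5))/(-13901) = 16867*(-1/13505) + (220*(-5))*(-1/13901) = -16867/13505 - 1100*(-1/13901) = -16867/13505 + 1100/13901 = -219612667/187733005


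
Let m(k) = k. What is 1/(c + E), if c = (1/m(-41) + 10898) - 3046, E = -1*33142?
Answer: -41/1036891 ≈ -3.9541e-5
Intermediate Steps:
E = -33142
c = 321931/41 (c = (1/(-41) + 10898) - 3046 = (-1/41 + 10898) - 3046 = 446817/41 - 3046 = 321931/41 ≈ 7852.0)
1/(c + E) = 1/(321931/41 - 33142) = 1/(-1036891/41) = -41/1036891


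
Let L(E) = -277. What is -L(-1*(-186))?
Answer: 277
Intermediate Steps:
-L(-1*(-186)) = -1*(-277) = 277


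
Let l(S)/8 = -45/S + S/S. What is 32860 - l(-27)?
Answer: 98516/3 ≈ 32839.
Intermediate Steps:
l(S) = 8 - 360/S (l(S) = 8*(-45/S + S/S) = 8*(-45/S + 1) = 8*(1 - 45/S) = 8 - 360/S)
32860 - l(-27) = 32860 - (8 - 360/(-27)) = 32860 - (8 - 360*(-1/27)) = 32860 - (8 + 40/3) = 32860 - 1*64/3 = 32860 - 64/3 = 98516/3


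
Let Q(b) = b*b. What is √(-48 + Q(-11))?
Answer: √73 ≈ 8.5440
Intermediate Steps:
Q(b) = b²
√(-48 + Q(-11)) = √(-48 + (-11)²) = √(-48 + 121) = √73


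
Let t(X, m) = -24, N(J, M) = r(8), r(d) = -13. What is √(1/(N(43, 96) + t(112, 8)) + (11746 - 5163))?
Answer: √9012090/37 ≈ 81.135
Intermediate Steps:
N(J, M) = -13
√(1/(N(43, 96) + t(112, 8)) + (11746 - 5163)) = √(1/(-13 - 24) + (11746 - 5163)) = √(1/(-37) + 6583) = √(-1/37 + 6583) = √(243570/37) = √9012090/37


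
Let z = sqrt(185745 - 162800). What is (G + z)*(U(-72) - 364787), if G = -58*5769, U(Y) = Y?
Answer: 122082551118 - 364859*sqrt(22945) ≈ 1.2203e+11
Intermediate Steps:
z = sqrt(22945) ≈ 151.48
G = -334602
(G + z)*(U(-72) - 364787) = (-334602 + sqrt(22945))*(-72 - 364787) = (-334602 + sqrt(22945))*(-364859) = 122082551118 - 364859*sqrt(22945)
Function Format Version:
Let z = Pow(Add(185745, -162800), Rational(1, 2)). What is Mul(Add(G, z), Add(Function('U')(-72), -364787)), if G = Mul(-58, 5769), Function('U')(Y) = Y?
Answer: Add(122082551118, Mul(-364859, Pow(22945, Rational(1, 2)))) ≈ 1.2203e+11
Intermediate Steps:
z = Pow(22945, Rational(1, 2)) ≈ 151.48
G = -334602
Mul(Add(G, z), Add(Function('U')(-72), -364787)) = Mul(Add(-334602, Pow(22945, Rational(1, 2))), Add(-72, -364787)) = Mul(Add(-334602, Pow(22945, Rational(1, 2))), -364859) = Add(122082551118, Mul(-364859, Pow(22945, Rational(1, 2))))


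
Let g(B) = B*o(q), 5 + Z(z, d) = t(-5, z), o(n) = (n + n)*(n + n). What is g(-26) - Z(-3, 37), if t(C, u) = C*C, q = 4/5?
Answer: -2164/25 ≈ -86.560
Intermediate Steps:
q = ⅘ (q = 4*(⅕) = ⅘ ≈ 0.80000)
t(C, u) = C²
o(n) = 4*n² (o(n) = (2*n)*(2*n) = 4*n²)
Z(z, d) = 20 (Z(z, d) = -5 + (-5)² = -5 + 25 = 20)
g(B) = 64*B/25 (g(B) = B*(4*(⅘)²) = B*(4*(16/25)) = B*(64/25) = 64*B/25)
g(-26) - Z(-3, 37) = (64/25)*(-26) - 1*20 = -1664/25 - 20 = -2164/25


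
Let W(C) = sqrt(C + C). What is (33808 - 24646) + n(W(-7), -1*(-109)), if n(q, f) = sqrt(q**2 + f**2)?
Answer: 9162 + sqrt(11867) ≈ 9270.9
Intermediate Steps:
W(C) = sqrt(2)*sqrt(C) (W(C) = sqrt(2*C) = sqrt(2)*sqrt(C))
n(q, f) = sqrt(f**2 + q**2)
(33808 - 24646) + n(W(-7), -1*(-109)) = (33808 - 24646) + sqrt((-1*(-109))**2 + (sqrt(2)*sqrt(-7))**2) = 9162 + sqrt(109**2 + (sqrt(2)*(I*sqrt(7)))**2) = 9162 + sqrt(11881 + (I*sqrt(14))**2) = 9162 + sqrt(11881 - 14) = 9162 + sqrt(11867)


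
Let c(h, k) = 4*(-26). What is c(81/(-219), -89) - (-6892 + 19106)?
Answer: -12318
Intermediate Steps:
c(h, k) = -104
c(81/(-219), -89) - (-6892 + 19106) = -104 - (-6892 + 19106) = -104 - 1*12214 = -104 - 12214 = -12318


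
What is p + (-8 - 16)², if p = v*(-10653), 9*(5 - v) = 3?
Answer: -49138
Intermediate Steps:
v = 14/3 (v = 5 - ⅑*3 = 5 - ⅓ = 14/3 ≈ 4.6667)
p = -49714 (p = (14/3)*(-10653) = -49714)
p + (-8 - 16)² = -49714 + (-8 - 16)² = -49714 + (-24)² = -49714 + 576 = -49138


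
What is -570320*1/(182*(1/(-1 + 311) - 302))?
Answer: 88399600/8519329 ≈ 10.376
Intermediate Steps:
-570320*1/(182*(1/(-1 + 311) - 302)) = -570320*1/(182*(1/310 - 302)) = -570320/((-93619/310*182)) = -570320/(-8519329/155) = -570320*(-155/8519329) = 88399600/8519329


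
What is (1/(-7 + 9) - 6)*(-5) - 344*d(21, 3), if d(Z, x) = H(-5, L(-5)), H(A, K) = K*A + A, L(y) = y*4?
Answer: -65305/2 ≈ -32653.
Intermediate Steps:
L(y) = 4*y
H(A, K) = A + A*K (H(A, K) = A*K + A = A + A*K)
d(Z, x) = 95 (d(Z, x) = -5*(1 + 4*(-5)) = -5*(1 - 20) = -5*(-19) = 95)
(1/(-7 + 9) - 6)*(-5) - 344*d(21, 3) = (1/(-7 + 9) - 6)*(-5) - 344*95 = (1/2 - 6)*(-5) - 32680 = -11/2*(-5) - 32680 = 55/2 - 32680 = -65305/2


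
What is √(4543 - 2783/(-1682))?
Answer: √15288218/58 ≈ 67.414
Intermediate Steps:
√(4543 - 2783/(-1682)) = √(4543 - 2783*(-1/1682)) = √(4543 + 2783/1682) = √(7644109/1682) = √15288218/58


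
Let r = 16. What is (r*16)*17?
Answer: 4352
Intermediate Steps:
(r*16)*17 = (16*16)*17 = 256*17 = 4352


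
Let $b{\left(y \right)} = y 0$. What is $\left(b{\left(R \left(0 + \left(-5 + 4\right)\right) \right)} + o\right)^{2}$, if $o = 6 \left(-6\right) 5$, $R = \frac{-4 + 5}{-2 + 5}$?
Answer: $32400$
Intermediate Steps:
$R = \frac{1}{3}$ ($R = 1 \cdot \frac{1}{3} = \frac{1}{3} \approx 0.33333$)
$b{\left(y \right)} = 0$
$o = -180$ ($o = \left(-36\right) 5 = -180$)
$\left(b{\left(R \left(0 + \left(-5 + 4\right)\right) \right)} + o\right)^{2} = \left(0 - 180\right)^{2} = \left(-180\right)^{2} = 32400$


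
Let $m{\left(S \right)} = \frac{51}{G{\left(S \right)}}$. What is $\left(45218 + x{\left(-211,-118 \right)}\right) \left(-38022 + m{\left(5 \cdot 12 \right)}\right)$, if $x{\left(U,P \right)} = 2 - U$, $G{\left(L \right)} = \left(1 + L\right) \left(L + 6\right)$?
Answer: $- \frac{2318139808517}{1342} \approx -1.7274 \cdot 10^{9}$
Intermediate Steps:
$G{\left(L \right)} = \left(1 + L\right) \left(6 + L\right)$
$m{\left(S \right)} = \frac{51}{6 + S^{2} + 7 S}$
$\left(45218 + x{\left(-211,-118 \right)}\right) \left(-38022 + m{\left(5 \cdot 12 \right)}\right) = \left(45218 + \left(2 - -211\right)\right) \left(-38022 + \frac{51}{6 + \left(5 \cdot 12\right)^{2} + 7 \cdot 5 \cdot 12}\right) = \left(45218 + \left(2 + 211\right)\right) \left(-38022 + \frac{51}{6 + 60^{2} + 7 \cdot 60}\right) = \left(45218 + 213\right) \left(-38022 + \frac{51}{6 + 3600 + 420}\right) = 45431 \left(-38022 + \frac{51}{4026}\right) = 45431 \left(-38022 + 51 \cdot \frac{1}{4026}\right) = 45431 \left(-38022 + \frac{17}{1342}\right) = 45431 \left(- \frac{51025507}{1342}\right) = - \frac{2318139808517}{1342}$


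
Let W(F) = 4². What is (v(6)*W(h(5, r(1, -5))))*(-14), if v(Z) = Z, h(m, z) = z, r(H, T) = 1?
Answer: -1344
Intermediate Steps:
W(F) = 16
(v(6)*W(h(5, r(1, -5))))*(-14) = (6*16)*(-14) = 96*(-14) = -1344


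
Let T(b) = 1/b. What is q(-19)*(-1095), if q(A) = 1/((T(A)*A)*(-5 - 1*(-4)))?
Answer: 1095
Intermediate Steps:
q(A) = -1 (q(A) = 1/((A/A)*(-5 - 1*(-4))) = 1/(1*(-5 + 4)) = 1/(1*(-1)) = 1/(-1) = -1)
q(-19)*(-1095) = -1*(-1095) = 1095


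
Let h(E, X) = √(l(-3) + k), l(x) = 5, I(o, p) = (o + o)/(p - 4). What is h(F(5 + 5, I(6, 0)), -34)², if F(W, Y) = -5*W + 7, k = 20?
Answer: 25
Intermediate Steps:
I(o, p) = 2*o/(-4 + p) (I(o, p) = (2*o)/(-4 + p) = 2*o/(-4 + p))
F(W, Y) = 7 - 5*W
h(E, X) = 5 (h(E, X) = √(5 + 20) = √25 = 5)
h(F(5 + 5, I(6, 0)), -34)² = 5² = 25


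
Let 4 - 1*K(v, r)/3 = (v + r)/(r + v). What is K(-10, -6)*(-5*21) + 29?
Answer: -916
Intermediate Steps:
K(v, r) = 9 (K(v, r) = 12 - 3*(v + r)/(r + v) = 12 - 3*(r + v)/(r + v) = 12 - 3*1 = 12 - 3 = 9)
K(-10, -6)*(-5*21) + 29 = 9*(-5*21) + 29 = 9*(-105) + 29 = -945 + 29 = -916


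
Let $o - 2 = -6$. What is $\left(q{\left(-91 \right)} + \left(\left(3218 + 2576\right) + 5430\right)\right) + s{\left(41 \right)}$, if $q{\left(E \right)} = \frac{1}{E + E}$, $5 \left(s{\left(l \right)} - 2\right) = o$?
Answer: $\frac{10214927}{910} \approx 11225.0$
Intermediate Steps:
$o = -4$ ($o = 2 - 6 = -4$)
$s{\left(l \right)} = \frac{6}{5}$ ($s{\left(l \right)} = 2 + \frac{1}{5} \left(-4\right) = 2 - \frac{4}{5} = \frac{6}{5}$)
$q{\left(E \right)} = \frac{1}{2 E}$
$\left(q{\left(-91 \right)} + \left(\left(3218 + 2576\right) + 5430\right)\right) + s{\left(41 \right)} = \left(\frac{1}{2 \left(-91\right)} + \left(\left(3218 + 2576\right) + 5430\right)\right) + \frac{6}{5} = \left(\frac{1}{2} \left(- \frac{1}{91}\right) + \left(5794 + 5430\right)\right) + \frac{6}{5} = \left(- \frac{1}{182} + 11224\right) + \frac{6}{5} = \frac{2042767}{182} + \frac{6}{5} = \frac{10214927}{910}$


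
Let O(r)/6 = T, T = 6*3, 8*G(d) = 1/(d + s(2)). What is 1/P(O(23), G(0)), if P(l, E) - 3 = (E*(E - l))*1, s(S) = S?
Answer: -256/959 ≈ -0.26694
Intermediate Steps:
G(d) = 1/(8*(2 + d)) (G(d) = 1/(8*(d + 2)) = 1/(8*(2 + d)))
T = 18
O(r) = 108 (O(r) = 6*18 = 108)
P(l, E) = 3 + E*(E - l) (P(l, E) = 3 + (E*(E - l))*1 = 3 + E*(E - l))
1/P(O(23), G(0)) = 1/(3 + (1/(8*(2 + 0)))² - 1*1/(8*(2 + 0))*108) = 1/(3 + ((⅛)/2)² - 1*(⅛)/2*108) = 1/(3 + ((⅛)*(½))² - 1*(⅛)*(½)*108) = 1/(3 + (1/16)² - 1*1/16*108) = 1/(3 + 1/256 - 27/4) = 1/(-959/256) = -256/959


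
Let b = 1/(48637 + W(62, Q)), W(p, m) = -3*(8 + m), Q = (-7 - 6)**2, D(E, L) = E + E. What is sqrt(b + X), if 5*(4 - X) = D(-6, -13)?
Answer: sqrt(370271160410)/240530 ≈ 2.5298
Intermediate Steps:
D(E, L) = 2*E
Q = 169 (Q = (-13)**2 = 169)
X = 32/5 (X = 4 - 2*(-6)/5 = 4 - 1/5*(-12) = 4 + 12/5 = 32/5 ≈ 6.4000)
W(p, m) = -24 - 3*m
b = 1/48106 (b = 1/(48637 + (-24 - 3*169)) = 1/(48637 + (-24 - 507)) = 1/(48637 - 531) = 1/48106 ≈ 2.0787e-5)
sqrt(b + X) = sqrt(1/48106 + 32/5) = sqrt(1539397/240530) = sqrt(370271160410)/240530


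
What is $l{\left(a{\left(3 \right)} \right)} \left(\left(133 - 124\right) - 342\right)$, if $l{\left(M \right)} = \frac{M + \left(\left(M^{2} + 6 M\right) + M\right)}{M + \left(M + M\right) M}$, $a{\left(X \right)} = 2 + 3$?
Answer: $- \frac{4329}{11} \approx -393.55$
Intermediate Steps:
$a{\left(X \right)} = 5$
$l{\left(M \right)} = \frac{M^{2} + 8 M}{M + 2 M^{2}}$ ($l{\left(M \right)} = \frac{M + \left(M^{2} + 7 M\right)}{M + 2 M M} = \frac{M^{2} + 8 M}{M + 2 M^{2}}$)
$l{\left(a{\left(3 \right)} \right)} \left(\left(133 - 124\right) - 342\right) = \frac{8 + 5}{1 + 2 \cdot 5} \left(\left(133 - 124\right) - 342\right) = \frac{1}{1 + 10} \cdot 13 \left(\left(133 - 124\right) - 342\right) = \frac{1}{11} \cdot 13 \left(9 - 342\right) = \frac{1}{11} \cdot 13 \left(-333\right) = \frac{13}{11} \left(-333\right) = - \frac{4329}{11}$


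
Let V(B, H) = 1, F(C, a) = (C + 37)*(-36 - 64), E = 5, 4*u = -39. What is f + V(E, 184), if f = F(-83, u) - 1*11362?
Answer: -6761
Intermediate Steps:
u = -39/4 (u = (¼)*(-39) = -39/4 ≈ -9.7500)
F(C, a) = -3700 - 100*C (F(C, a) = (37 + C)*(-100) = -3700 - 100*C)
f = -6762 (f = (-3700 - 100*(-83)) - 1*11362 = (-3700 + 8300) - 11362 = 4600 - 11362 = -6762)
f + V(E, 184) = -6762 + 1 = -6761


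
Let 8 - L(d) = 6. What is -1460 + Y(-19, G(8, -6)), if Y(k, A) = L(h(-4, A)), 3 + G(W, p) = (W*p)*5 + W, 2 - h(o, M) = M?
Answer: -1458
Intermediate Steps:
h(o, M) = 2 - M
G(W, p) = -3 + W + 5*W*p (G(W, p) = -3 + ((W*p)*5 + W) = -3 + (5*W*p + W) = -3 + (W + 5*W*p) = -3 + W + 5*W*p)
L(d) = 2 (L(d) = 8 - 1*6 = 8 - 6 = 2)
Y(k, A) = 2
-1460 + Y(-19, G(8, -6)) = -1460 + 2 = -1458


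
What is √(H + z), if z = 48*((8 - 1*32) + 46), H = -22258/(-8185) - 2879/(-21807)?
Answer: √3748191011482278955/59496765 ≈ 32.540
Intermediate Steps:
H = 508944821/178490295 (H = -22258*(-1/8185) - 2879*(-1/21807) = 22258/8185 + 2879/21807 = 508944821/178490295 ≈ 2.8514)
z = 1056 (z = 48*((8 - 32) + 46) = 48*(-24 + 46) = 48*22 = 1056)
√(H + z) = √(508944821/178490295 + 1056) = √(188994696341/178490295) = √3748191011482278955/59496765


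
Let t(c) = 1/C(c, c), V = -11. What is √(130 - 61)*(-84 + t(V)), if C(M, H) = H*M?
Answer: -10163*√69/121 ≈ -697.69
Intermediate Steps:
t(c) = c⁻² (t(c) = 1/(c*c) = 1/(c²) = c⁻²)
√(130 - 61)*(-84 + t(V)) = √(130 - 61)*(-84 + (-11)⁻²) = √69*(-84 + 1/121) = √69*(-10163/121) = -10163*√69/121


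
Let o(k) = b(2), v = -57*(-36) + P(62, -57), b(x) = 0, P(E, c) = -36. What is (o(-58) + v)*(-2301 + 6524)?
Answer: 8513568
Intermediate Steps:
v = 2016 (v = -57*(-36) - 36 = 2052 - 36 = 2016)
o(k) = 0
(o(-58) + v)*(-2301 + 6524) = (0 + 2016)*(-2301 + 6524) = 2016*4223 = 8513568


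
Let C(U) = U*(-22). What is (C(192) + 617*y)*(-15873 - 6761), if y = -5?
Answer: 165431906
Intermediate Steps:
C(U) = -22*U
(C(192) + 617*y)*(-15873 - 6761) = (-22*192 + 617*(-5))*(-15873 - 6761) = (-4224 - 3085)*(-22634) = -7309*(-22634) = 165431906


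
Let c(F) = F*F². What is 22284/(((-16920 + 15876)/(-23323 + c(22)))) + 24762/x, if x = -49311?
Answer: 128961586159/476673 ≈ 2.7055e+5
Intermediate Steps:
c(F) = F³
22284/(((-16920 + 15876)/(-23323 + c(22)))) + 24762/x = 22284/(((-16920 + 15876)/(-23323 + 22³))) + 24762/(-49311) = 22284/((-1044/(-23323 + 10648))) + 24762*(-1/49311) = 22284/((-1044/(-12675))) - 8254/16437 = 22284/((-1044*(-1/12675))) - 8254/16437 = 22284/(348/4225) - 8254/16437 = 22284*(4225/348) - 8254/16437 = 7845825/29 - 8254/16437 = 128961586159/476673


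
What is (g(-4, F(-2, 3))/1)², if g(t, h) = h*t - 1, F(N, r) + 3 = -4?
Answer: 729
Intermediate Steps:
F(N, r) = -7 (F(N, r) = -3 - 4 = -7)
g(t, h) = -1 + h*t
(g(-4, F(-2, 3))/1)² = ((-1 - 7*(-4))/1)² = ((-1 + 28)*1)² = (27*1)² = 27² = 729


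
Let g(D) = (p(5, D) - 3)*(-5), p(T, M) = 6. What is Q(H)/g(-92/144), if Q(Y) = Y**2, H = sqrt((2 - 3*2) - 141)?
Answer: 29/3 ≈ 9.6667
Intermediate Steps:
H = I*sqrt(145) (H = sqrt((2 - 6) - 141) = sqrt(-4 - 141) = sqrt(-145) = I*sqrt(145) ≈ 12.042*I)
g(D) = -15 (g(D) = (6 - 3)*(-5) = 3*(-5) = -15)
Q(H)/g(-92/144) = (I*sqrt(145))**2/(-15) = -145*(-1/15) = 29/3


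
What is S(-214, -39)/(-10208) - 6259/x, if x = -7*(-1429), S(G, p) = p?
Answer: -63501755/102110624 ≈ -0.62189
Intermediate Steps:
x = 10003
S(-214, -39)/(-10208) - 6259/x = -39/(-10208) - 6259/10003 = -39*(-1/10208) - 6259*1/10003 = 39/10208 - 6259/10003 = -63501755/102110624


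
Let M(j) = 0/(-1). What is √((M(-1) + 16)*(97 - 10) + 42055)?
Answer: √43447 ≈ 208.44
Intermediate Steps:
M(j) = 0 (M(j) = 0*(-1) = 0)
√((M(-1) + 16)*(97 - 10) + 42055) = √((0 + 16)*(97 - 10) + 42055) = √(16*87 + 42055) = √(1392 + 42055) = √43447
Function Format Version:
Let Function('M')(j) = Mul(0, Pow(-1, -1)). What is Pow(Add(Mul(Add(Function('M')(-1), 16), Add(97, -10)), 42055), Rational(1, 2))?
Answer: Pow(43447, Rational(1, 2)) ≈ 208.44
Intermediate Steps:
Function('M')(j) = 0 (Function('M')(j) = Mul(0, -1) = 0)
Pow(Add(Mul(Add(Function('M')(-1), 16), Add(97, -10)), 42055), Rational(1, 2)) = Pow(Add(Mul(Add(0, 16), Add(97, -10)), 42055), Rational(1, 2)) = Pow(Add(Mul(16, 87), 42055), Rational(1, 2)) = Pow(Add(1392, 42055), Rational(1, 2)) = Pow(43447, Rational(1, 2))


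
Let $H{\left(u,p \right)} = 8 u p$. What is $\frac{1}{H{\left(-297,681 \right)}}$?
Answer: $- \frac{1}{1618056} \approx -6.1803 \cdot 10^{-7}$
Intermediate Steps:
$H{\left(u,p \right)} = 8 p u$
$\frac{1}{H{\left(-297,681 \right)}} = \frac{1}{8 \cdot 681 \left(-297\right)} = \frac{1}{-1618056} = - \frac{1}{1618056}$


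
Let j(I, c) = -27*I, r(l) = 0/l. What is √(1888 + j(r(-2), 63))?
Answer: 4*√118 ≈ 43.451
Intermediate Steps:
r(l) = 0
√(1888 + j(r(-2), 63)) = √(1888 - 27*0) = √(1888 + 0) = √1888 = 4*√118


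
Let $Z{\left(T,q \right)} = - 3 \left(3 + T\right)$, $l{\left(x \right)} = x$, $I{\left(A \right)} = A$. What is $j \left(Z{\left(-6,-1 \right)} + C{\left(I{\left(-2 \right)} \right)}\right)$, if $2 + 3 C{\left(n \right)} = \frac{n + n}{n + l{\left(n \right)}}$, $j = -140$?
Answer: $- \frac{3640}{3} \approx -1213.3$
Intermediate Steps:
$C{\left(n \right)} = - \frac{1}{3}$ ($C{\left(n \right)} = - \frac{2}{3} + \frac{\left(n + n\right) \frac{1}{n + n}}{3} = - \frac{2}{3} + \frac{2 n \frac{1}{2 n}}{3} = - \frac{2}{3} + \frac{1}{3} \cdot 1 = - \frac{2}{3} + \frac{1}{3} = - \frac{1}{3}$)
$Z{\left(T,q \right)} = -9 - 3 T$
$j \left(Z{\left(-6,-1 \right)} + C{\left(I{\left(-2 \right)} \right)}\right) = - 140 \left(\left(-9 - -18\right) - \frac{1}{3}\right) = - 140 \left(\left(-9 + 18\right) - \frac{1}{3}\right) = - 140 \left(9 - \frac{1}{3}\right) = \left(-140\right) \frac{26}{3} = - \frac{3640}{3}$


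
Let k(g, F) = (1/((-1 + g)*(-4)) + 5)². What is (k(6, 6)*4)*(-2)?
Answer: -9801/50 ≈ -196.02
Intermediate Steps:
k(g, F) = (5 - 1/(4*(-1 + g)))² (k(g, F) = (-¼/(-1 + g) + 5)² = (-1/(4*(-1 + g)) + 5)² = (5 - 1/(4*(-1 + g)))²)
(k(6, 6)*4)*(-2) = (((-21 + 20*6)²/(16*(-1 + 6)²))*4)*(-2) = (((1/16)*(-21 + 120)²/5²)*4)*(-2) = (((1/16)*(1/25)*99²)*4)*(-2) = (((1/16)*(1/25)*9801)*4)*(-2) = ((9801/400)*4)*(-2) = (9801/100)*(-2) = -9801/50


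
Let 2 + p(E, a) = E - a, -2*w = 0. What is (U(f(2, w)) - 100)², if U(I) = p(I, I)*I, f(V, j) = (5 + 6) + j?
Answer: 14884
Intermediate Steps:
w = 0 (w = -½*0 = 0)
f(V, j) = 11 + j
p(E, a) = -2 + E - a (p(E, a) = -2 + (E - a) = -2 + E - a)
U(I) = -2*I (U(I) = (-2 + I - I)*I = -2*I)
(U(f(2, w)) - 100)² = (-2*(11 + 0) - 100)² = (-2*11 - 100)² = (-22 - 100)² = (-122)² = 14884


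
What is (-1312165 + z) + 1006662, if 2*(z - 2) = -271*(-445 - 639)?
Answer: -158619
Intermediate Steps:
z = 146884 (z = 2 + (-271*(-445 - 639))/2 = 2 + (-271*(-1084))/2 = 2 + (1/2)*293764 = 2 + 146882 = 146884)
(-1312165 + z) + 1006662 = (-1312165 + 146884) + 1006662 = -1165281 + 1006662 = -158619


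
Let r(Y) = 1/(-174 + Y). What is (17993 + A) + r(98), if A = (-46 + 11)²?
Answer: 1460567/76 ≈ 19218.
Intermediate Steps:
A = 1225 (A = (-35)² = 1225)
(17993 + A) + r(98) = (17993 + 1225) + 1/(-174 + 98) = 19218 + 1/(-76) = 19218 - 1/76 = 1460567/76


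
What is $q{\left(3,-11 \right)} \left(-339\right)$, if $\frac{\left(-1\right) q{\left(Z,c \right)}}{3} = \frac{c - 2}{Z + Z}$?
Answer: $- \frac{4407}{2} \approx -2203.5$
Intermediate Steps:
$q{\left(Z,c \right)} = - \frac{3 \left(-2 + c\right)}{2 Z}$ ($q{\left(Z,c \right)} = - 3 \frac{c - 2}{Z + Z} = - 3 \frac{-2 + c}{2 Z} = - \frac{3 \left(-2 + c\right)}{2 Z}$)
$q{\left(3,-11 \right)} \left(-339\right) = \frac{3 \left(2 - -11\right)}{2 \cdot 3} \left(-339\right) = \frac{3}{2} \cdot \frac{1}{3} \left(2 + 11\right) \left(-339\right) = \frac{3}{2} \cdot \frac{1}{3} \cdot 13 \left(-339\right) = \frac{13}{2} \left(-339\right) = - \frac{4407}{2}$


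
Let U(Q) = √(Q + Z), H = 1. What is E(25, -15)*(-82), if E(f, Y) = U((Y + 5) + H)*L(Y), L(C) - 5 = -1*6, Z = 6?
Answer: 82*I*√3 ≈ 142.03*I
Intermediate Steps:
L(C) = -1 (L(C) = 5 - 1*6 = 5 - 6 = -1)
U(Q) = √(6 + Q) (U(Q) = √(Q + 6) = √(6 + Q))
E(f, Y) = -√(12 + Y) (E(f, Y) = √(6 + ((Y + 5) + 1))*(-1) = √(6 + ((5 + Y) + 1))*(-1) = √(6 + (6 + Y))*(-1) = √(12 + Y)*(-1) = -√(12 + Y))
E(25, -15)*(-82) = -√(12 - 15)*(-82) = -√(-3)*(-82) = -I*√3*(-82) = 82*I*√3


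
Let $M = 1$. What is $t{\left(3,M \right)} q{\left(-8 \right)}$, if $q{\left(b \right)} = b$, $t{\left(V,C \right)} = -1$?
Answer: $8$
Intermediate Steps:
$t{\left(3,M \right)} q{\left(-8 \right)} = \left(-1\right) \left(-8\right) = 8$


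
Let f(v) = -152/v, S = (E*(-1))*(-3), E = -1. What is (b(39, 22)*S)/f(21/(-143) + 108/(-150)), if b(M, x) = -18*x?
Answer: 83673/12350 ≈ 6.7751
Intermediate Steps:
S = -3 (S = -1*(-1)*(-3) = 1*(-3) = -3)
(b(39, 22)*S)/f(21/(-143) + 108/(-150)) = (-18*22*(-3))/((-152/(21/(-143) + 108/(-150)))) = (-396*(-3))/((-152/(21*(-1/143) + 108*(-1/150)))) = 1188/((-152/(-21/143 - 18/25))) = 1188/((-152/(-3099/3575))) = 1188/((-152*(-3575/3099))) = 1188/(543400/3099) = 1188*(3099/543400) = 83673/12350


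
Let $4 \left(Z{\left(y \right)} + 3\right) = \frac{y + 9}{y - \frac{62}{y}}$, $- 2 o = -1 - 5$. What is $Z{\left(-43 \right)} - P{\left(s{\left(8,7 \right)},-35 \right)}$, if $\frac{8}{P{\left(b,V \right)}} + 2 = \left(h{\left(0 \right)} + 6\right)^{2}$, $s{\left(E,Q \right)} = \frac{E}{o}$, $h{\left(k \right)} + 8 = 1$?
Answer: $\frac{18601}{3574} \approx 5.2045$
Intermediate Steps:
$h{\left(k \right)} = -7$ ($h{\left(k \right)} = -8 + 1 = -7$)
$o = 3$ ($o = - \frac{-1 - 5}{2} = \left(- \frac{1}{2}\right) \left(-6\right) = 3$)
$s{\left(E,Q \right)} = \frac{E}{3}$
$P{\left(b,V \right)} = -8$ ($P{\left(b,V \right)} = \frac{8}{-2 + \left(-7 + 6\right)^{2}} = \frac{8}{-2 + \left(-1\right)^{2}} = \frac{8}{-2 + 1} = \frac{8}{-1} = 8 \left(-1\right) = -8$)
$Z{\left(y \right)} = -3 + \frac{9 + y}{4 \left(y - \frac{62}{y}\right)}$ ($Z{\left(y \right)} = -3 + \frac{\left(y + 9\right) \frac{1}{y - \frac{62}{y}}}{4} = -3 + \frac{\left(9 + y\right) \frac{1}{y - \frac{62}{y}}}{4} = -3 + \frac{\frac{1}{y - \frac{62}{y}} \left(9 + y\right)}{4} = -3 + \frac{9 + y}{4 \left(y - \frac{62}{y}\right)}$)
$Z{\left(-43 \right)} - P{\left(s{\left(8,7 \right)},-35 \right)} = \frac{744 - 11 \left(-43\right)^{2} + 9 \left(-43\right)}{4 \left(-62 + \left(-43\right)^{2}\right)} - -8 = \frac{744 - 20339 - 387}{4 \left(-62 + 1849\right)} + 8 = \frac{744 - 20339 - 387}{4 \cdot 1787} + 8 = \frac{1}{4} \cdot \frac{1}{1787} \left(-19982\right) + 8 = - \frac{9991}{3574} + 8 = \frac{18601}{3574}$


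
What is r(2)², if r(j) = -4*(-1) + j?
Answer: 36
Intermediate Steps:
r(j) = 4 + j
r(2)² = (4 + 2)² = 6² = 36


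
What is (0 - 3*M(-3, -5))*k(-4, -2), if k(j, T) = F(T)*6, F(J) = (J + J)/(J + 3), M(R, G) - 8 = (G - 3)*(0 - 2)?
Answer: 1728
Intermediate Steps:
M(R, G) = 14 - 2*G (M(R, G) = 8 + (G - 3)*(0 - 2) = 8 + (-3 + G)*(-2) = 8 + (6 - 2*G) = 14 - 2*G)
F(J) = 2*J/(3 + J) (F(J) = (2*J)/(3 + J) = 2*J/(3 + J))
k(j, T) = 12*T/(3 + T) (k(j, T) = (2*T/(3 + T))*6 = 12*T/(3 + T))
(0 - 3*M(-3, -5))*k(-4, -2) = (0 - 3*(14 - 2*(-5)))*(12*(-2)/(3 - 2)) = (0 - 3*(14 + 10))*(12*(-2)/1) = (0 - 3*24)*(12*(-2)*1) = (0 - 72)*(-24) = -72*(-24) = 1728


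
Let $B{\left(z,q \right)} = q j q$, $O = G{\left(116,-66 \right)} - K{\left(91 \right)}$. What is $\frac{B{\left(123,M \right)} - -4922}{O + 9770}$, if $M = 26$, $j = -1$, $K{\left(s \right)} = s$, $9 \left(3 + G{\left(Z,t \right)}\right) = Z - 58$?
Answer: $\frac{1737}{3961} \approx 0.43853$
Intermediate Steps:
$G{\left(Z,t \right)} = - \frac{85}{9} + \frac{Z}{9}$ ($G{\left(Z,t \right)} = -3 + \frac{Z - 58}{9} = -3 + \frac{-58 + Z}{9} = -3 + \left(- \frac{58}{9} + \frac{Z}{9}\right) = - \frac{85}{9} + \frac{Z}{9}$)
$O = - \frac{788}{9}$ ($O = \left(- \frac{85}{9} + \frac{1}{9} \cdot 116\right) - 91 = \left(- \frac{85}{9} + \frac{116}{9}\right) - 91 = \frac{31}{9} - 91 = - \frac{788}{9} \approx -87.556$)
$B{\left(z,q \right)} = - q^{2}$ ($B{\left(z,q \right)} = q \left(-1\right) q = - q q = - q^{2}$)
$\frac{B{\left(123,M \right)} - -4922}{O + 9770} = \frac{- 26^{2} - -4922}{- \frac{788}{9} + 9770} = \frac{\left(-1\right) 676 + 4922}{\frac{87142}{9}} = \left(-676 + 4922\right) \frac{9}{87142} = 4246 \cdot \frac{9}{87142} = \frac{1737}{3961}$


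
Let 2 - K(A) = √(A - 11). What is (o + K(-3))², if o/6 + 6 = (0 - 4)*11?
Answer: (298 + I*√14)² ≈ 88790.0 + 2230.0*I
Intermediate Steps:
K(A) = 2 - √(-11 + A) (K(A) = 2 - √(A - 11) = 2 - √(-11 + A))
o = -300 (o = -36 + 6*((0 - 4)*11) = -36 + 6*(-4*11) = -36 + 6*(-44) = -36 - 264 = -300)
(o + K(-3))² = (-300 + (2 - √(-11 - 3)))² = (-300 + (2 - √(-14)))² = (-300 + (2 - I*√14))² = (-298 - I*√14)²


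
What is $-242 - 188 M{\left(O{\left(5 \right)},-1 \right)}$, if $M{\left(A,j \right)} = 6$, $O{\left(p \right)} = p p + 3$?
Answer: $-1370$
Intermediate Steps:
$O{\left(p \right)} = 3 + p^{2}$ ($O{\left(p \right)} = p^{2} + 3 = 3 + p^{2}$)
$-242 - 188 M{\left(O{\left(5 \right)},-1 \right)} = -242 - 1128 = -1370$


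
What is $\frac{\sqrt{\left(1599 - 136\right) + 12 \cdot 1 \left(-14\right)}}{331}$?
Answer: $\frac{\sqrt{1295}}{331} \approx 0.10872$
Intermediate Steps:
$\frac{\sqrt{\left(1599 - 136\right) + 12 \cdot 1 \left(-14\right)}}{331} = \sqrt{1463 + 12 \left(-14\right)} \frac{1}{331} = \sqrt{1463 - 168} \cdot \frac{1}{331} = \sqrt{1295} \cdot \frac{1}{331} = \frac{\sqrt{1295}}{331}$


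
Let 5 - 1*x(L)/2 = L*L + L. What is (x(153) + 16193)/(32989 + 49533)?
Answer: -2811/7502 ≈ -0.37470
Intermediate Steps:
x(L) = 10 - 2*L - 2*L² (x(L) = 10 - 2*(L*L + L) = 10 - 2*(L² + L) = 10 - 2*(L + L²) = 10 + (-2*L - 2*L²) = 10 - 2*L - 2*L²)
(x(153) + 16193)/(32989 + 49533) = ((10 - 2*153 - 2*153²) + 16193)/(32989 + 49533) = ((10 - 306 - 2*23409) + 16193)/82522 = ((10 - 306 - 46818) + 16193)*(1/82522) = (-47114 + 16193)*(1/82522) = -30921*1/82522 = -2811/7502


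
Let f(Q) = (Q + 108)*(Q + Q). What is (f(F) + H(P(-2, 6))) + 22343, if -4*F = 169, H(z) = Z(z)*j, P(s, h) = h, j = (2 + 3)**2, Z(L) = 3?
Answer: 134897/8 ≈ 16862.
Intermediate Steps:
j = 25 (j = 5**2 = 25)
H(z) = 75 (H(z) = 3*25 = 75)
F = -169/4 (F = -1/4*169 = -169/4 ≈ -42.250)
f(Q) = 2*Q*(108 + Q) (f(Q) = (108 + Q)*(2*Q) = 2*Q*(108 + Q))
(f(F) + H(P(-2, 6))) + 22343 = (2*(-169/4)*(108 - 169/4) + 75) + 22343 = (2*(-169/4)*(263/4) + 75) + 22343 = (-44447/8 + 75) + 22343 = -43847/8 + 22343 = 134897/8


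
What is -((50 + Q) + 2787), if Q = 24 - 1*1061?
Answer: -1800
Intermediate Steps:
Q = -1037 (Q = 24 - 1061 = -1037)
-((50 + Q) + 2787) = -((50 - 1037) + 2787) = -(-987 + 2787) = -1*1800 = -1800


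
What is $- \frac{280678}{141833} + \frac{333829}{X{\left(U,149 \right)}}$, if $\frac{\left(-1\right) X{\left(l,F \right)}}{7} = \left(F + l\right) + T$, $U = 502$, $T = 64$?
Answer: $- \frac{48752761947}{709874165} \approx -68.678$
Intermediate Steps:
$X{\left(l,F \right)} = -448 - 7 F - 7 l$ ($X{\left(l,F \right)} = - 7 \left(\left(F + l\right) + 64\right) = - 7 \left(64 + F + l\right) = -448 - 7 F - 7 l$)
$- \frac{280678}{141833} + \frac{333829}{X{\left(U,149 \right)}} = - \frac{280678}{141833} + \frac{333829}{-448 - 1043 - 3514} = \left(-280678\right) \frac{1}{141833} + \frac{333829}{-448 - 1043 - 3514} = - \frac{280678}{141833} + \frac{333829}{-5005} = - \frac{280678}{141833} + 333829 \left(- \frac{1}{5005}\right) = - \frac{280678}{141833} - \frac{333829}{5005} = - \frac{48752761947}{709874165}$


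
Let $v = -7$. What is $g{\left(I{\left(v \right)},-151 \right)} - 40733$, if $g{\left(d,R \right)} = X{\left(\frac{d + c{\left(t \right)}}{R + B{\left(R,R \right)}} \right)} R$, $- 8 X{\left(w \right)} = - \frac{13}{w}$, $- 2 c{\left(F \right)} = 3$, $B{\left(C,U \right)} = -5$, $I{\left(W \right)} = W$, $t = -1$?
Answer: $- \frac{769018}{17} \approx -45236.0$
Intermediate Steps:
$c{\left(F \right)} = - \frac{3}{2}$ ($c{\left(F \right)} = \left(- \frac{1}{2}\right) 3 = - \frac{3}{2}$)
$X{\left(w \right)} = \frac{13}{8 w}$ ($X{\left(w \right)} = - \frac{\left(-13\right) \frac{1}{w}}{8} = \frac{13}{8 w}$)
$g{\left(d,R \right)} = \frac{13 R \left(-5 + R\right)}{8 \left(- \frac{3}{2} + d\right)}$ ($g{\left(d,R \right)} = \frac{13}{8 \frac{d - \frac{3}{2}}{R - 5}} R = \frac{13}{8 \frac{- \frac{3}{2} + d}{-5 + R}} R = \frac{13 \frac{-5 + R}{- \frac{3}{2} + d}}{8} R = \frac{13 \left(-5 + R\right)}{8 \left(- \frac{3}{2} + d\right)} R = \frac{13 R \left(-5 + R\right)}{8 \left(- \frac{3}{2} + d\right)}$)
$g{\left(I{\left(v \right)},-151 \right)} - 40733 = \frac{13}{4} \left(-151\right) \frac{1}{-3 + 2 \left(-7\right)} \left(-5 - 151\right) - 40733 = \frac{13}{4} \left(-151\right) \frac{1}{-3 - 14} \left(-156\right) - 40733 = \frac{13}{4} \left(-151\right) \frac{1}{-17} \left(-156\right) - 40733 = \frac{13}{4} \left(-151\right) \left(- \frac{1}{17}\right) \left(-156\right) - 40733 = - \frac{76557}{17} - 40733 = - \frac{769018}{17}$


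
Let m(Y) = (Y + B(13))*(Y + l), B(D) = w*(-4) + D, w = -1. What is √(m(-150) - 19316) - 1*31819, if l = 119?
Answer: -31819 + I*√15193 ≈ -31819.0 + 123.26*I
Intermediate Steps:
B(D) = 4 + D (B(D) = -1*(-4) + D = 4 + D)
m(Y) = (17 + Y)*(119 + Y) (m(Y) = (Y + (4 + 13))*(Y + 119) = (Y + 17)*(119 + Y) = (17 + Y)*(119 + Y))
√(m(-150) - 19316) - 1*31819 = √((2023 + (-150)² + 136*(-150)) - 19316) - 1*31819 = √((2023 + 22500 - 20400) - 19316) - 31819 = √(4123 - 19316) - 31819 = √(-15193) - 31819 = I*√15193 - 31819 = -31819 + I*√15193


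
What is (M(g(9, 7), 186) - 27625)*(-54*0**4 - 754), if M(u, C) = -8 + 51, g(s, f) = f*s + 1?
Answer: 20796828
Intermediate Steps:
g(s, f) = 1 + f*s
M(u, C) = 43
(M(g(9, 7), 186) - 27625)*(-54*0**4 - 754) = (43 - 27625)*(-54*0**4 - 754) = -27582*(-54*0 - 754) = -27582*(0 - 754) = -27582*(-754) = 20796828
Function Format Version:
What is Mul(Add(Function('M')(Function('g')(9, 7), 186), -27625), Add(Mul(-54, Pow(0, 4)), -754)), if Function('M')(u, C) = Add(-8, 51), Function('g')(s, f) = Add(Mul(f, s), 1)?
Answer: 20796828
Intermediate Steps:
Function('g')(s, f) = Add(1, Mul(f, s))
Function('M')(u, C) = 43
Mul(Add(Function('M')(Function('g')(9, 7), 186), -27625), Add(Mul(-54, Pow(0, 4)), -754)) = Mul(Add(43, -27625), Add(Mul(-54, Pow(0, 4)), -754)) = Mul(-27582, Add(Mul(-54, 0), -754)) = Mul(-27582, Add(0, -754)) = Mul(-27582, -754) = 20796828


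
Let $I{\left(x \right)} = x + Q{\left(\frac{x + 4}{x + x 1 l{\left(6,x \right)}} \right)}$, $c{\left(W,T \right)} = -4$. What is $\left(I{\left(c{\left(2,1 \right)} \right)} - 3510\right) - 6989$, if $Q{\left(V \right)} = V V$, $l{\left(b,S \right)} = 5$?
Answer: $-10503$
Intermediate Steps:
$Q{\left(V \right)} = V^{2}$
$I{\left(x \right)} = x + \frac{\left(4 + x\right)^{2}}{36 x^{2}}$ ($I{\left(x \right)} = x + \left(\frac{x + 4}{x + x 1 \cdot 5}\right)^{2} = x + \left(\frac{4 + x}{x + x 5}\right)^{2} = x + \left(\frac{4 + x}{x + 5 x}\right)^{2} = x + \left(\frac{4 + x}{6 x}\right)^{2} = x + \frac{\left(4 + x\right)^{2}}{36 x^{2}}$)
$\left(I{\left(c{\left(2,1 \right)} \right)} - 3510\right) - 6989 = \left(\left(-4 + \frac{\left(4 - 4\right)^{2}}{36 \cdot 16}\right) - 3510\right) - 6989 = \left(\left(-4 + \frac{1}{36} \cdot \frac{1}{16} \cdot 0^{2}\right) - 3510\right) - 6989 = \left(\left(-4 + \frac{1}{36} \cdot \frac{1}{16} \cdot 0\right) - 3510\right) - 6989 = \left(\left(-4 + 0\right) - 3510\right) - 6989 = \left(-4 - 3510\right) - 6989 = -3514 - 6989 = -10503$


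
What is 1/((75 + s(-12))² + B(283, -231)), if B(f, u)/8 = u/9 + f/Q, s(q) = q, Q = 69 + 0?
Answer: 23/87319 ≈ 0.00026340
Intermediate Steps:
Q = 69
B(f, u) = 8*u/9 + 8*f/69 (B(f, u) = 8*(u/9 + f/69) = 8*u/9 + 8*f/69)
1/((75 + s(-12))² + B(283, -231)) = 1/((75 - 12)² + ((8/9)*(-231) + (8/69)*283)) = 1/(63² + (-616/3 + 2264/69)) = 1/(3969 - 3968/23) = 1/(87319/23) = 23/87319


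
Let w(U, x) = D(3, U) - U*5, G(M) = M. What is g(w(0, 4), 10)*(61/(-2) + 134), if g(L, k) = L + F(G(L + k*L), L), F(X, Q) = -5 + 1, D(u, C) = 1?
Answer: -621/2 ≈ -310.50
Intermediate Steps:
F(X, Q) = -4
w(U, x) = 1 - 5*U (w(U, x) = 1 - U*5 = 1 - 5*U)
g(L, k) = -4 + L (g(L, k) = L - 4 = -4 + L)
g(w(0, 4), 10)*(61/(-2) + 134) = (-4 + (1 - 5*0))*(61/(-2) + 134) = (-4 + (1 + 0))*(61*(-½) + 134) = (-4 + 1)*(-61/2 + 134) = -3*207/2 = -621/2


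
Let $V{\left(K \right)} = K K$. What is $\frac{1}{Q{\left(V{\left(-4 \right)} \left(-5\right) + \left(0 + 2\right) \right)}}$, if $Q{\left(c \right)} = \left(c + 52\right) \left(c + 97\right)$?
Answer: $- \frac{1}{494} \approx -0.0020243$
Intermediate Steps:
$V{\left(K \right)} = K^{2}$
$Q{\left(c \right)} = \left(52 + c\right) \left(97 + c\right)$
$\frac{1}{Q{\left(V{\left(-4 \right)} \left(-5\right) + \left(0 + 2\right) \right)}} = \frac{1}{5044 + \left(\left(-4\right)^{2} \left(-5\right) + \left(0 + 2\right)\right)^{2} + 149 \left(\left(-4\right)^{2} \left(-5\right) + \left(0 + 2\right)\right)} = \frac{1}{5044 + \left(16 \left(-5\right) + 2\right)^{2} + 149 \left(16 \left(-5\right) + 2\right)} = \frac{1}{5044 + \left(-80 + 2\right)^{2} + 149 \left(-80 + 2\right)} = \frac{1}{5044 + \left(-78\right)^{2} + 149 \left(-78\right)} = \frac{1}{5044 + 6084 - 11622} = \frac{1}{-494} = - \frac{1}{494}$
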